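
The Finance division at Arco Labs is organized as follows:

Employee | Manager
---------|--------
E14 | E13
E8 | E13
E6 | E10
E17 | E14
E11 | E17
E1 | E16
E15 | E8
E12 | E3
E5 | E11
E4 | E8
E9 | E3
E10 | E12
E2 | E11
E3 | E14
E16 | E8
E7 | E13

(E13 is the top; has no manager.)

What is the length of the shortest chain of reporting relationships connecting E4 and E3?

4

E4 is 2 levels below E13, and E3 is 2 levels below E13 (their lowest common manager). The shortest path runs up from E4 to E13 and back down to E3: 2 + 2 = 4 links.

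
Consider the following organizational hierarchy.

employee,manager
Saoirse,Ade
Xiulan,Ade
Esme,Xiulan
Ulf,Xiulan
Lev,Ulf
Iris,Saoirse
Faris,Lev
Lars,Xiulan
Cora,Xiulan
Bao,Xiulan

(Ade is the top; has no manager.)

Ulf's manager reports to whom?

Ulf reports to Xiulan, and Xiulan reports to Ade. So Ulf's skip-level manager is Ade.

Ade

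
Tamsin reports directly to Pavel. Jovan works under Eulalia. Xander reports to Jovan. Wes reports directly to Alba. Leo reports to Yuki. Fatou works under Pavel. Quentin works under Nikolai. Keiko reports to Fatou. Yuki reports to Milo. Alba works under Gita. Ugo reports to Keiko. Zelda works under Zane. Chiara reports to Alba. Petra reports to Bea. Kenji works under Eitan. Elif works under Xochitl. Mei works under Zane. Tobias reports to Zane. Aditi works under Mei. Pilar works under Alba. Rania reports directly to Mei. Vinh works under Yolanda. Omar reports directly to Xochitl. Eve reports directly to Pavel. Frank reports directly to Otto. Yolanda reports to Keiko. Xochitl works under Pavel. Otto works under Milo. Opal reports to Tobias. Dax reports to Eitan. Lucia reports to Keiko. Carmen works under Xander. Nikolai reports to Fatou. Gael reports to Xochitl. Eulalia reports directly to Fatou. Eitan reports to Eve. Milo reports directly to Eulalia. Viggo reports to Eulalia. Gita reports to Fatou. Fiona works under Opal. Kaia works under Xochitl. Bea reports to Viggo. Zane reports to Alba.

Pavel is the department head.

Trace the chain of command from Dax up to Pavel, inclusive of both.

Dax -> Eitan -> Eve -> Pavel

Dax reports to Eitan. Eitan reports to Eve. Eve reports to Pavel. Pavel is at the top.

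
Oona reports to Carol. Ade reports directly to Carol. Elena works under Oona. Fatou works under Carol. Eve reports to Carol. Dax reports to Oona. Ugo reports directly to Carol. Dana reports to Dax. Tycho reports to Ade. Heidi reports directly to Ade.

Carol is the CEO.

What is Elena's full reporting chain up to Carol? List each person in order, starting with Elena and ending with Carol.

Elena -> Oona -> Carol

Elena reports to Oona. Oona reports to Carol. Carol is at the top.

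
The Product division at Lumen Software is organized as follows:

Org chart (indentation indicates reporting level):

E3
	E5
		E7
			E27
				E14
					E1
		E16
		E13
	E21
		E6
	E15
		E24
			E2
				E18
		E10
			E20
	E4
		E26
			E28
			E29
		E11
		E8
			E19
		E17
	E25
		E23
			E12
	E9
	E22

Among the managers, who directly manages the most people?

E3

Direct-report counts: E3 has 7; E25 has 1; E23 has 1; E4 has 4; E8 has 1; E26 has 2; E15 has 2; E10 has 1; E24 has 1; E2 has 1; E21 has 1; E5 has 3; E7 has 1; E27 has 1; E14 has 1. The largest is 7, held by E3.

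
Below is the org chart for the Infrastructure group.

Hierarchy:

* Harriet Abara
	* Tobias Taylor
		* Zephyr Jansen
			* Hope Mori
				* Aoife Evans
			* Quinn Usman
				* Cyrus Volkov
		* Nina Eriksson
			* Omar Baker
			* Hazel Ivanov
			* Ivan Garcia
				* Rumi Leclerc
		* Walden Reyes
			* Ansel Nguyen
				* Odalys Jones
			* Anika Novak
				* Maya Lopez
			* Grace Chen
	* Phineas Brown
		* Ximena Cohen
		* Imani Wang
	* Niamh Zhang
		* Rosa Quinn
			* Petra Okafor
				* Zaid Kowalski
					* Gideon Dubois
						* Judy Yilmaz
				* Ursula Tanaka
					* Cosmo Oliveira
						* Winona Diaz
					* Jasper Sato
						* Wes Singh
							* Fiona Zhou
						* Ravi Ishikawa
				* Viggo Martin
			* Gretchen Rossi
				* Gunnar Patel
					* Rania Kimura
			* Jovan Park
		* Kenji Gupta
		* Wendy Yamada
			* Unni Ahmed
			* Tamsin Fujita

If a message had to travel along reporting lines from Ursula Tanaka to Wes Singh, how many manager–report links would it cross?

2

Wes Singh is in Ursula Tanaka's organization: the chain from Wes Singh up to Ursula Tanaka is Wes Singh → Jasper Sato → Ursula Tanaka, which is 2 links.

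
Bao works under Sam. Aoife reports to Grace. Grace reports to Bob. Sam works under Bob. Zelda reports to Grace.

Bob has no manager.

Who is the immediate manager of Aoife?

Aoife reports directly to Grace.

Grace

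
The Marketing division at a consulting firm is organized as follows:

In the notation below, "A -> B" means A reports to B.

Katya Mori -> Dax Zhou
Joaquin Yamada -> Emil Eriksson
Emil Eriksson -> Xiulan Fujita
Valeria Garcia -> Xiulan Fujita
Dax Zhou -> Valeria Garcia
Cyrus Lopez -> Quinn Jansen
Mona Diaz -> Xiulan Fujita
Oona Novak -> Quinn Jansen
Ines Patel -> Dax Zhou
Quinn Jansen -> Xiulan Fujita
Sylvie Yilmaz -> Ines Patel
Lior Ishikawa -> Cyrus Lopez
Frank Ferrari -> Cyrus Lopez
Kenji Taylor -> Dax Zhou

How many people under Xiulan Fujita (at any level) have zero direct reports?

The people in Xiulan Fujita's organization with no one reporting to them are Joaquin Yamada, Mona Diaz, Kenji Taylor, Katya Mori, Sylvie Yilmaz, Oona Novak, Frank Ferrari, Lior Ishikawa. That is 8.

8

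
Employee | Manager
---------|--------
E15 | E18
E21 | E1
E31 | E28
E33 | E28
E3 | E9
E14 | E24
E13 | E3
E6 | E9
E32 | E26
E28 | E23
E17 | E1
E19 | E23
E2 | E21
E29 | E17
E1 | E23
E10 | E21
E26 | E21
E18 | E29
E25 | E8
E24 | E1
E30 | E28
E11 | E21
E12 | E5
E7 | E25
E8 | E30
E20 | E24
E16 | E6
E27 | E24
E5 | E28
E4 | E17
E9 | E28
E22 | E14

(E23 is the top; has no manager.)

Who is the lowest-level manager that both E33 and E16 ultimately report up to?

E28

E33's chain of managers is E28, E23. E16's chain of managers is E6, E9, E28, E23. The first manager that appears in both chains is E28.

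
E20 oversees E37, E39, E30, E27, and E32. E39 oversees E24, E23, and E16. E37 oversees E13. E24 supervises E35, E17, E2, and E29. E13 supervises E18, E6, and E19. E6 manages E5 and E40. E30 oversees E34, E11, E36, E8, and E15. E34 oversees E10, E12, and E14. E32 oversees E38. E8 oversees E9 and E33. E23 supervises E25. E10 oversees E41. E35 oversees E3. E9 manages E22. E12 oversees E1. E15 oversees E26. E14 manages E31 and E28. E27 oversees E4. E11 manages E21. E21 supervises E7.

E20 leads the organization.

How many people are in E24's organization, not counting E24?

E24 directly manages E35, E17, E2, E29. Under E35: E3 (1). E17 has no reports. E2 has no reports. E29 has no reports. So E24's organization is 4 direct reports plus everyone under them: 2 + 1 + 1 + 1 = 5.

5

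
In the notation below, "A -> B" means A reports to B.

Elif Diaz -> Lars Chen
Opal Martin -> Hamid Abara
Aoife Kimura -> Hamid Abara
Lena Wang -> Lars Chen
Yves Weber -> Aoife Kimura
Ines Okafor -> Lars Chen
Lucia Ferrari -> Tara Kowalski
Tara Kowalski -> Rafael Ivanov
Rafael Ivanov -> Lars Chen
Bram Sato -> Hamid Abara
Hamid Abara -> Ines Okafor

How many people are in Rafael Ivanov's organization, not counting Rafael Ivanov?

Rafael Ivanov directly manages Tara Kowalski. Under Tara Kowalski: Lucia Ferrari (1). That's 2 in total.

2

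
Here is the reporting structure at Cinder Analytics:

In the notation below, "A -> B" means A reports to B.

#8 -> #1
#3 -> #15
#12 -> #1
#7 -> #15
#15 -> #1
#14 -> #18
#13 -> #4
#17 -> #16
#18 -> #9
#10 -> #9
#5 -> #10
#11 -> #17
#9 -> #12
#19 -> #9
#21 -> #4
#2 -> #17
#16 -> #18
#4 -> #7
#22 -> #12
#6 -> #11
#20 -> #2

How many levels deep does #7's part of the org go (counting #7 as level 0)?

The longest chain under #7 runs #7 → #4 → #21, which is 2 levels below #7.

2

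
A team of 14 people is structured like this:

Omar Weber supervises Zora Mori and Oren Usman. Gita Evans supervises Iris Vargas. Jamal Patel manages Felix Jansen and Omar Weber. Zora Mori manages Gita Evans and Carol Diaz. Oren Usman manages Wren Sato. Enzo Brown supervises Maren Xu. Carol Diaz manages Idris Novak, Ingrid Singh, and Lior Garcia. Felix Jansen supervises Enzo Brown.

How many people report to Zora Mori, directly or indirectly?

6

Zora Mori directly manages Gita Evans, Carol Diaz. Under Gita Evans: Iris Vargas (1). Under Carol Diaz: Lior Garcia, Ingrid Singh, Idris Novak (3). So Zora Mori's organization is 2 direct reports plus everyone under them: 2 + 4 = 6.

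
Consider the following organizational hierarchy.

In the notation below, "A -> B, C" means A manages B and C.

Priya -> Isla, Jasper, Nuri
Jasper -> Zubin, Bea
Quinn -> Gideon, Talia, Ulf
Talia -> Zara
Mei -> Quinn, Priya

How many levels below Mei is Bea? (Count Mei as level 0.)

3

Chain from Bea up to Mei: Bea → Jasper → Priya → Mei. That is 3 steps up, so Bea is 3 levels below Mei.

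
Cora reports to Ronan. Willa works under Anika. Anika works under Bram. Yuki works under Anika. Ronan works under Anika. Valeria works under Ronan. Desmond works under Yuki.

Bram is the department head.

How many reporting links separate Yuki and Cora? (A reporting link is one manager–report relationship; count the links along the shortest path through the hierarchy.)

Yuki is 1 level below Anika, and Cora is 2 levels below Anika (their lowest common manager). The shortest path runs up from Yuki to Anika and back down to Cora: 1 + 2 = 3 links.

3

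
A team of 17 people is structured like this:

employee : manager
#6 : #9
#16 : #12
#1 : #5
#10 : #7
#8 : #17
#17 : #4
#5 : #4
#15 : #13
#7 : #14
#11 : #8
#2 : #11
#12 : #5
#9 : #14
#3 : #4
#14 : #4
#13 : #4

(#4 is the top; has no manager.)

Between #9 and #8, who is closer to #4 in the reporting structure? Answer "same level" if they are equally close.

same level

Both #9 and #8 are 2 levels below #4.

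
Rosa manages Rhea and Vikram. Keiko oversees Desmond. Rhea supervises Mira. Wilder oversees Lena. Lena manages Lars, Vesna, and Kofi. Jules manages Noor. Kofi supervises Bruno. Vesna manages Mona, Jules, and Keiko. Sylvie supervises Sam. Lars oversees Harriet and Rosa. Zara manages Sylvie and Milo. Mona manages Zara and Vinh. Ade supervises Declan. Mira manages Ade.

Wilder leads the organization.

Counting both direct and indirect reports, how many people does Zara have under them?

3

Zara directly manages Sylvie, Milo. Under Sylvie: Sam (1). Milo has no reports. So Zara's organization is 2 direct reports plus everyone under them: 2 + 1 = 3.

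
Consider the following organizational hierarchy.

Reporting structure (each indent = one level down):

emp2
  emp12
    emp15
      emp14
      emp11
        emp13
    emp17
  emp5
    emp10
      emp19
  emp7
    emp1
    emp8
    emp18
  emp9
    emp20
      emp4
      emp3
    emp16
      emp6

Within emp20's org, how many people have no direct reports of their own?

The people in emp20's organization with no one reporting to them are emp3, emp4. That is 2.

2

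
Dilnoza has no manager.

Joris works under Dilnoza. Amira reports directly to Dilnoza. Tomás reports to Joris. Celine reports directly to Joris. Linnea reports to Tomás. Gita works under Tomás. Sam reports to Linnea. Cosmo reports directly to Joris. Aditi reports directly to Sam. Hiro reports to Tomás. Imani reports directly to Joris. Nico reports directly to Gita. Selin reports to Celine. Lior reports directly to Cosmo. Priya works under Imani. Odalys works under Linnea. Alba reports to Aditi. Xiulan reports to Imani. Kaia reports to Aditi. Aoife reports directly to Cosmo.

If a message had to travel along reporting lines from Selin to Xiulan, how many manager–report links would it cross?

4

Selin is 2 levels below Joris, and Xiulan is 2 levels below Joris (their lowest common manager). The shortest path runs up from Selin to Joris and back down to Xiulan: 2 + 2 = 4 links.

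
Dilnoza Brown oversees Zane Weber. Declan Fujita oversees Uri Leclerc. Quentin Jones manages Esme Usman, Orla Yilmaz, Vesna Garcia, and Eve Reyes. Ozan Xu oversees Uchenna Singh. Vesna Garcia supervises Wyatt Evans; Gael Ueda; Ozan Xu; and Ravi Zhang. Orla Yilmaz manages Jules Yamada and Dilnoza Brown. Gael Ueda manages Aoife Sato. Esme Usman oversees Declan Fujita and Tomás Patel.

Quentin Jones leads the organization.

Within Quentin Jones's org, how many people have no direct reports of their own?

9

The people in Quentin Jones's organization with no one reporting to them are Eve Reyes, Ravi Zhang, Uchenna Singh, Aoife Sato, Wyatt Evans, Jules Yamada, Zane Weber, Tomás Patel, Uri Leclerc. That is 9.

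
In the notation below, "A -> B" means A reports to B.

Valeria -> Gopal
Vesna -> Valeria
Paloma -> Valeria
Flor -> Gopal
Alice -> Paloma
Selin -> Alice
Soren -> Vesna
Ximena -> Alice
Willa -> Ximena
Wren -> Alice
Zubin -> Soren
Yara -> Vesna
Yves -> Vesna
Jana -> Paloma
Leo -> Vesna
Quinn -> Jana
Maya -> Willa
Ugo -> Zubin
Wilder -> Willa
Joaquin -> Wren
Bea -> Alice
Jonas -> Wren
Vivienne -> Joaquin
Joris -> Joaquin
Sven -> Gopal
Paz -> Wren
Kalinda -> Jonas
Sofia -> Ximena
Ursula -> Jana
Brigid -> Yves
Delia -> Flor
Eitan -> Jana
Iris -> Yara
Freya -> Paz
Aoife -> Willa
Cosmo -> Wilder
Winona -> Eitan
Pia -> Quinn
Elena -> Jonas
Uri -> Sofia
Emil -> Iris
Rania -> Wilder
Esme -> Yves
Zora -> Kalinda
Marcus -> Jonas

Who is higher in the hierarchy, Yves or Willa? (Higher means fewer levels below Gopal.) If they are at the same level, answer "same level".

Yves

Yves is 3 levels below Gopal; Willa is 5. Yves is higher.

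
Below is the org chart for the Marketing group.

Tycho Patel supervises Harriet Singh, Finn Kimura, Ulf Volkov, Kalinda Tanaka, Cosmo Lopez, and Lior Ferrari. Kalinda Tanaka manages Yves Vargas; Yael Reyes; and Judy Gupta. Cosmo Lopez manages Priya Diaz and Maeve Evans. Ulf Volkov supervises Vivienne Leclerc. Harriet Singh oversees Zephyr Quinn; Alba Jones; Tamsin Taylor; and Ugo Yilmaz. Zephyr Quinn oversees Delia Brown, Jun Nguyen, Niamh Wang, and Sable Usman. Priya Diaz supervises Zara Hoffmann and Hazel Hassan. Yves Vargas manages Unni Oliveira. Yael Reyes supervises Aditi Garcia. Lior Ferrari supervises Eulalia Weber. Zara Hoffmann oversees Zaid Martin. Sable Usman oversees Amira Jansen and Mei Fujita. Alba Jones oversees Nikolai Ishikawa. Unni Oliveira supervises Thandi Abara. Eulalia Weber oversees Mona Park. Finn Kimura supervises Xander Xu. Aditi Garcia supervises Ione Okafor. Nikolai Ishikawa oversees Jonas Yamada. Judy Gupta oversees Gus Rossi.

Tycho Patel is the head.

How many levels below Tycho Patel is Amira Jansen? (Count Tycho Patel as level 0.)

Chain from Amira Jansen up to Tycho Patel: Amira Jansen → Sable Usman → Zephyr Quinn → Harriet Singh → Tycho Patel. That is 4 steps up, so Amira Jansen is 4 levels below Tycho Patel.

4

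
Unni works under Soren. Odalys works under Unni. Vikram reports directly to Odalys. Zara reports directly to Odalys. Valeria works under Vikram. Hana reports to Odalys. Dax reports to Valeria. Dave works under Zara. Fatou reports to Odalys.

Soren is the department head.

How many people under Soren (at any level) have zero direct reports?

4

The people in Soren's organization with no one reporting to them are Fatou, Hana, Dave, Dax. That is 4.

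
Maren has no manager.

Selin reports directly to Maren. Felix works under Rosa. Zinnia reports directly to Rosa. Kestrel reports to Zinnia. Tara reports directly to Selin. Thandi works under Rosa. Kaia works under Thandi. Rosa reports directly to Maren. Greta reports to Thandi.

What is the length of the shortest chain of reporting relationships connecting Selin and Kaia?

4

Selin is 1 level below Maren, and Kaia is 3 levels below Maren (their lowest common manager). The shortest path runs up from Selin to Maren and back down to Kaia: 1 + 3 = 4 links.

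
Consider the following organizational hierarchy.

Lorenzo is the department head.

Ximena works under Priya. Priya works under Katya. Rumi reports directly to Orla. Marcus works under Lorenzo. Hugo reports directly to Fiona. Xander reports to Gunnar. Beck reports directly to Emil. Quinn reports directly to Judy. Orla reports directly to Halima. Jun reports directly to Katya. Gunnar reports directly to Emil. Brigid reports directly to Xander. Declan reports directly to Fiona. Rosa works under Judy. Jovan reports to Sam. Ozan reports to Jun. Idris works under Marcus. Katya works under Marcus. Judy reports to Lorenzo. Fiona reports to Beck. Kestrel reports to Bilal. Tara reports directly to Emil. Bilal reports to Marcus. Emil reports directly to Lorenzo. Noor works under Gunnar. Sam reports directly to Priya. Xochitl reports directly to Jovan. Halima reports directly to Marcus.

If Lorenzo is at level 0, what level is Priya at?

3

Chain from Priya up to Lorenzo: Priya → Katya → Marcus → Lorenzo. That is 3 steps up, so Priya is 3 levels below Lorenzo.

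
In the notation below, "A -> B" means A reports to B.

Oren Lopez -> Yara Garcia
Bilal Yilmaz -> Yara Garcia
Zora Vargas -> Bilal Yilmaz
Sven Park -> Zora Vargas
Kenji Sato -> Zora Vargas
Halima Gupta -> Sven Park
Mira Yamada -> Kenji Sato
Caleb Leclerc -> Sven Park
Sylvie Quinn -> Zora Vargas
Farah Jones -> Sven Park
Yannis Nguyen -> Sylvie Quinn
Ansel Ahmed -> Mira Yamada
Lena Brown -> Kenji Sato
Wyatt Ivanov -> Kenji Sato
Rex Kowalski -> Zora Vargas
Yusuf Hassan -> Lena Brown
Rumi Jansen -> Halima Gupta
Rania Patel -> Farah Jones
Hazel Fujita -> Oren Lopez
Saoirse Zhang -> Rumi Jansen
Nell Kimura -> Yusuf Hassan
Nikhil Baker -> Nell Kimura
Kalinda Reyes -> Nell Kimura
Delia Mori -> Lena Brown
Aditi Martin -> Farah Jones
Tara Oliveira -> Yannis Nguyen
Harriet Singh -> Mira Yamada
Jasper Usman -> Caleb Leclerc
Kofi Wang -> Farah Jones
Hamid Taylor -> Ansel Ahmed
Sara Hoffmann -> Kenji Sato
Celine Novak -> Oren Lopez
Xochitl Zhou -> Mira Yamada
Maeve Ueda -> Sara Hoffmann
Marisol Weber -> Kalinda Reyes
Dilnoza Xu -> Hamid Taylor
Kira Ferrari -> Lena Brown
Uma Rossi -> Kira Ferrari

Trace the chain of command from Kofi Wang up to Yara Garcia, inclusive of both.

Kofi Wang reports to Farah Jones. Farah Jones reports to Sven Park. Sven Park reports to Zora Vargas. Zora Vargas reports to Bilal Yilmaz. Bilal Yilmaz reports to Yara Garcia. Yara Garcia is at the top.

Kofi Wang -> Farah Jones -> Sven Park -> Zora Vargas -> Bilal Yilmaz -> Yara Garcia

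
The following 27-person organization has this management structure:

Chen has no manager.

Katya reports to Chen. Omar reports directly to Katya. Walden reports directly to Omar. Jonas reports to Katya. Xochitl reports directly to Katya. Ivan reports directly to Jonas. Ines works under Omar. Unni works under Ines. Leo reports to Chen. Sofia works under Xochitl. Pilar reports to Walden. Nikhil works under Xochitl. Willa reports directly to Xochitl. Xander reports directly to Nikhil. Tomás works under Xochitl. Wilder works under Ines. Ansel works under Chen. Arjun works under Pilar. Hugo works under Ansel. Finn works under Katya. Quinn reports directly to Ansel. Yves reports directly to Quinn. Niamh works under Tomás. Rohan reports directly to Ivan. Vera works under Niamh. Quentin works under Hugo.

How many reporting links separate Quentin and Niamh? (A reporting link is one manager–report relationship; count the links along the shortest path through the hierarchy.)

7

Quentin is 3 levels below Chen, and Niamh is 4 levels below Chen (their lowest common manager). The shortest path runs up from Quentin to Chen and back down to Niamh: 3 + 4 = 7 links.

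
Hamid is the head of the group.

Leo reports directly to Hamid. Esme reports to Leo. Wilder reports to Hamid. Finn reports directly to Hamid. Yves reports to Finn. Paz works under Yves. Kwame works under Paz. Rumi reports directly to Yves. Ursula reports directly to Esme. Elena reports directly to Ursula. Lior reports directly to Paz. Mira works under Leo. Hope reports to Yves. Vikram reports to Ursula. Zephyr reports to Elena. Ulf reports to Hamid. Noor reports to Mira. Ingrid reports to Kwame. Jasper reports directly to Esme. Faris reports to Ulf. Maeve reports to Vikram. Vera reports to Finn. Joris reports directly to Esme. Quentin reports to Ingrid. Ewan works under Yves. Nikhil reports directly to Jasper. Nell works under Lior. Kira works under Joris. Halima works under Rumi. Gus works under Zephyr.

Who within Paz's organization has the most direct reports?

Direct-report counts within Paz's organization: Paz has 2; Lior has 1; Kwame has 1; Ingrid has 1. The largest is 2, held by Paz.

Paz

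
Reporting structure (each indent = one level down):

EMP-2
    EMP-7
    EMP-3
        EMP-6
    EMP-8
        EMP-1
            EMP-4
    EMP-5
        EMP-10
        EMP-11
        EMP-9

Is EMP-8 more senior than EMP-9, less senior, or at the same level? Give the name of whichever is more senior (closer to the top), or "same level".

EMP-8 is 1 level below EMP-2; EMP-9 is 2. EMP-8 is higher.

EMP-8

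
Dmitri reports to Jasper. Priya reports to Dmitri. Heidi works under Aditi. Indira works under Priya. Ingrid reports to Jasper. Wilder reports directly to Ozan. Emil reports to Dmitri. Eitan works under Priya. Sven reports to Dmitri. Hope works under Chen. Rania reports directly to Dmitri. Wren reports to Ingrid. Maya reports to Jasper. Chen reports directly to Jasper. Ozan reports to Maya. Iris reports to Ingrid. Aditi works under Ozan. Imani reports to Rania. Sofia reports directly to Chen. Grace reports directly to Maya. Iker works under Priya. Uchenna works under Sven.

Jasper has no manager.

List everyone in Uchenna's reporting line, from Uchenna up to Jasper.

Uchenna -> Sven -> Dmitri -> Jasper

Uchenna reports to Sven. Sven reports to Dmitri. Dmitri reports to Jasper. Jasper is at the top.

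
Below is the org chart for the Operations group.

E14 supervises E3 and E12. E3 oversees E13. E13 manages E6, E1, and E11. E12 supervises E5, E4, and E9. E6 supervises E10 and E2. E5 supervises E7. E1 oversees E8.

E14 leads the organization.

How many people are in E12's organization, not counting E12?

4

E12 directly manages E5, E4, E9. Under E5: E7 (1). E4 has no reports. E9 has no reports. So E12's organization is 3 direct reports plus everyone under them: 2 + 1 + 1 = 4.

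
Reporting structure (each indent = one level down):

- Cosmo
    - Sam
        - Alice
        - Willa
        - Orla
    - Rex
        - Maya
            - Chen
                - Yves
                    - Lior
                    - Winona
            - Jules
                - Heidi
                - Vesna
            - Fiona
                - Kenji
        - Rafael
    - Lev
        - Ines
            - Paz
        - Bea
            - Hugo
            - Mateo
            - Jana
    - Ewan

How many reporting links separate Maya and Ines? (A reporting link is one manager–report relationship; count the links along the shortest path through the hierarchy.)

Maya is 2 levels below Cosmo, and Ines is 2 levels below Cosmo (their lowest common manager). The shortest path runs up from Maya to Cosmo and back down to Ines: 2 + 2 = 4 links.

4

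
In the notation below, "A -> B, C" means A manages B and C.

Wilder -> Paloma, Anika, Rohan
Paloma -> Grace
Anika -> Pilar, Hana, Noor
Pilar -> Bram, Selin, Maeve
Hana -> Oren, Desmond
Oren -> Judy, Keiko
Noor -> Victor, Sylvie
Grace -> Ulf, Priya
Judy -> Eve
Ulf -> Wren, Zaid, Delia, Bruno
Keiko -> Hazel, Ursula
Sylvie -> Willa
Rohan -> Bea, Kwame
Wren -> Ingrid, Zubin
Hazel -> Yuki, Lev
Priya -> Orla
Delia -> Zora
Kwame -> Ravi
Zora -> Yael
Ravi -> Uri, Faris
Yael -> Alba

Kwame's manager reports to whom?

Kwame reports to Rohan, and Rohan reports to Wilder. So Kwame's skip-level manager is Wilder.

Wilder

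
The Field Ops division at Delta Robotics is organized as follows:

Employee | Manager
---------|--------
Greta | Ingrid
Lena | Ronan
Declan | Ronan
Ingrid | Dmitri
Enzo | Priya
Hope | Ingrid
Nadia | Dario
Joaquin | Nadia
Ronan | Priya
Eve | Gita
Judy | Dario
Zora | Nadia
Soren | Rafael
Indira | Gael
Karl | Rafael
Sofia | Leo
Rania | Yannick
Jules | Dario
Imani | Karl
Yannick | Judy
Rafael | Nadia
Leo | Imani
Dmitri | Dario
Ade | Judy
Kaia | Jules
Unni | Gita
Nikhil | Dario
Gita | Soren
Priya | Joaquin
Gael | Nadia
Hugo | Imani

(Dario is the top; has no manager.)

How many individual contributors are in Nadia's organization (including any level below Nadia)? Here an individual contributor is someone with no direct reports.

9

The people in Nadia's organization with no one reporting to them are Zora, Indira, Declan, Lena, Enzo, Hugo, Sofia, Eve, Unni. That is 9.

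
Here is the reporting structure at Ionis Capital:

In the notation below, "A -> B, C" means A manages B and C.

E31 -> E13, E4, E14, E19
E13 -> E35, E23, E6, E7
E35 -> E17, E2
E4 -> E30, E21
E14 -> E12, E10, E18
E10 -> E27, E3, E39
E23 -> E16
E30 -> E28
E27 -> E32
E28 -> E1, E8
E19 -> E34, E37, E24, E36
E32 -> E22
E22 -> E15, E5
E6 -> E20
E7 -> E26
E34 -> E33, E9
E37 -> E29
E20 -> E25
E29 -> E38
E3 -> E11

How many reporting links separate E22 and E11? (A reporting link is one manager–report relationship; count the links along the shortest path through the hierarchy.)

E22 is 3 levels below E10, and E11 is 2 levels below E10 (their lowest common manager). The shortest path runs up from E22 to E10 and back down to E11: 3 + 2 = 5 links.

5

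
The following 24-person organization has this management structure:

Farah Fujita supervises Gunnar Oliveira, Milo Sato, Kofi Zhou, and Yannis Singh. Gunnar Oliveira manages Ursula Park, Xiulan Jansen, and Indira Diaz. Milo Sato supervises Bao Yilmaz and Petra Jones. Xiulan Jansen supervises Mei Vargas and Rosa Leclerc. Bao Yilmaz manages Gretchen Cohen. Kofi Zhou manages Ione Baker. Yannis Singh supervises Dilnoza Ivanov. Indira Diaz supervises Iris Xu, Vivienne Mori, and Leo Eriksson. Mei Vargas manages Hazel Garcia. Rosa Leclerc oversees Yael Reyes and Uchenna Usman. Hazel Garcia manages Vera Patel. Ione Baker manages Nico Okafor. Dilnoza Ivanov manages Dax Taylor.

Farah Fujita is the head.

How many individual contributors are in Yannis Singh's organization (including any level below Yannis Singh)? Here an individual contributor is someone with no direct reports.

1

The only person in Yannis Singh's organization with no one reporting to them is Dax Taylor. That is 1.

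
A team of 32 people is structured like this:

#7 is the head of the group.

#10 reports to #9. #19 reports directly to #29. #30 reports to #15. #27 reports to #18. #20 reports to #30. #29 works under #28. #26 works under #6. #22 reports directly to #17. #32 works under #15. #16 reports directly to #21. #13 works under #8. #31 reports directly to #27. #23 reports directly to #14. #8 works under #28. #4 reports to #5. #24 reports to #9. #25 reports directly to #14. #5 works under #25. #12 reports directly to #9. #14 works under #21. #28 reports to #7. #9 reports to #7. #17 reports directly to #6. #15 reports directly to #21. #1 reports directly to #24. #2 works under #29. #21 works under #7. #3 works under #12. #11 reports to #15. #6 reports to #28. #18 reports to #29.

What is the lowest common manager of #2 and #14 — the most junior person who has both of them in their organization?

#7

#2's chain of managers is #29, #28, #7. #14's chain of managers is #21, #7. The first manager that appears in both chains is #7.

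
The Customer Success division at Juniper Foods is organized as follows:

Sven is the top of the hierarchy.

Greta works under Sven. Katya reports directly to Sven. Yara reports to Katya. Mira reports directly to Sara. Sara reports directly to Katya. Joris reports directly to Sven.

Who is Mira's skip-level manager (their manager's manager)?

Katya

Mira reports to Sara, and Sara reports to Katya. So Mira's skip-level manager is Katya.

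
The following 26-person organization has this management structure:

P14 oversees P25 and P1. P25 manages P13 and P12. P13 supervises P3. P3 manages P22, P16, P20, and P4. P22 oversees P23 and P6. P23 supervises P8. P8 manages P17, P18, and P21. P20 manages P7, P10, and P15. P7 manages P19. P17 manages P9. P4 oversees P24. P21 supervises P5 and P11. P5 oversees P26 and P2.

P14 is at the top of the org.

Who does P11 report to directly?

P21

P11 reports directly to P21.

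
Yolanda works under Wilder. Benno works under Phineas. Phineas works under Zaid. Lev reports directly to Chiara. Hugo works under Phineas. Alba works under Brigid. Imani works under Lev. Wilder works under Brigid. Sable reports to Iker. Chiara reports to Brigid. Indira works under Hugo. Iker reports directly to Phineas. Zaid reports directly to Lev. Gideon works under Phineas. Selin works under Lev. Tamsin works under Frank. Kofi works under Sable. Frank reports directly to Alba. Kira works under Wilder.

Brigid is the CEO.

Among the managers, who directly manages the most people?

Phineas

Direct-report counts: Brigid has 3; Wilder has 2; Alba has 1; Frank has 1; Chiara has 1; Lev has 3; Zaid has 1; Phineas has 4; Hugo has 1; Iker has 1; Sable has 1. The largest is 4, held by Phineas.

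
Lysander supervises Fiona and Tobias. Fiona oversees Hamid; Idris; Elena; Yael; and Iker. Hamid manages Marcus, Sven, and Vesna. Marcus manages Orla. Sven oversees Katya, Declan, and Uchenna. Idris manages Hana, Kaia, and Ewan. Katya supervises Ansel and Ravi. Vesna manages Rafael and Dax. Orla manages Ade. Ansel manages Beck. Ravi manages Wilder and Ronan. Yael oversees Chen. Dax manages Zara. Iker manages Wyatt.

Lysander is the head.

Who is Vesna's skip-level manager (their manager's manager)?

Vesna reports to Hamid, and Hamid reports to Fiona. So Vesna's skip-level manager is Fiona.

Fiona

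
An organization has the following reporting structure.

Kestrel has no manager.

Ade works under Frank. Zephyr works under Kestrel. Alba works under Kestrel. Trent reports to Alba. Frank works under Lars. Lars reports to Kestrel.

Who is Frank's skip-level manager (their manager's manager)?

Frank reports to Lars, and Lars reports to Kestrel. So Frank's skip-level manager is Kestrel.

Kestrel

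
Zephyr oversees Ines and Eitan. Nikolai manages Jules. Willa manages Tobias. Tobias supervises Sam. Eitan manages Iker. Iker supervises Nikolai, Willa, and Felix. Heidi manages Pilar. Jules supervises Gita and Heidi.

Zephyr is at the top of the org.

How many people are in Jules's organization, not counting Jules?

3

Jules directly manages Gita, Heidi. Gita has no reports. Under Heidi: Pilar (1). So Jules's organization is 2 direct reports plus everyone under them: 1 + 2 = 3.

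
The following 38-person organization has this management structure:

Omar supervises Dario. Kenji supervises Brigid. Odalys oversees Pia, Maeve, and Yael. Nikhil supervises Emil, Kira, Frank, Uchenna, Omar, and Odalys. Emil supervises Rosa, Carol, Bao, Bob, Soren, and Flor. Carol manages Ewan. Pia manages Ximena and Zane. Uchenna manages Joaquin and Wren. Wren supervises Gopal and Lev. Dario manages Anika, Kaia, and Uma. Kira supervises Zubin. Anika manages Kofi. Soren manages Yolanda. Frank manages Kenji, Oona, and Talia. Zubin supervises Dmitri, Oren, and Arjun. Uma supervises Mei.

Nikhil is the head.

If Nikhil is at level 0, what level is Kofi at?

4

Chain from Kofi up to Nikhil: Kofi → Anika → Dario → Omar → Nikhil. That is 4 steps up, so Kofi is 4 levels below Nikhil.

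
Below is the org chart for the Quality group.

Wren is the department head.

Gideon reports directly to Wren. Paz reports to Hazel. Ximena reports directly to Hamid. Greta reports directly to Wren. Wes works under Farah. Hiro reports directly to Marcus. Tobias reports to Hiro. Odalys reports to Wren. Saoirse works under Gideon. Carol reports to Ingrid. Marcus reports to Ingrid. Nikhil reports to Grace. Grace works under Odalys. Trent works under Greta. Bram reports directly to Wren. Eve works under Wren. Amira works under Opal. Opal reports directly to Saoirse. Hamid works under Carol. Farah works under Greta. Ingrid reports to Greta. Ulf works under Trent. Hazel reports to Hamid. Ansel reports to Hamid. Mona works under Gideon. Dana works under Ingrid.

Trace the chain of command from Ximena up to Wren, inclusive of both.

Ximena reports to Hamid. Hamid reports to Carol. Carol reports to Ingrid. Ingrid reports to Greta. Greta reports to Wren. Wren is at the top.

Ximena -> Hamid -> Carol -> Ingrid -> Greta -> Wren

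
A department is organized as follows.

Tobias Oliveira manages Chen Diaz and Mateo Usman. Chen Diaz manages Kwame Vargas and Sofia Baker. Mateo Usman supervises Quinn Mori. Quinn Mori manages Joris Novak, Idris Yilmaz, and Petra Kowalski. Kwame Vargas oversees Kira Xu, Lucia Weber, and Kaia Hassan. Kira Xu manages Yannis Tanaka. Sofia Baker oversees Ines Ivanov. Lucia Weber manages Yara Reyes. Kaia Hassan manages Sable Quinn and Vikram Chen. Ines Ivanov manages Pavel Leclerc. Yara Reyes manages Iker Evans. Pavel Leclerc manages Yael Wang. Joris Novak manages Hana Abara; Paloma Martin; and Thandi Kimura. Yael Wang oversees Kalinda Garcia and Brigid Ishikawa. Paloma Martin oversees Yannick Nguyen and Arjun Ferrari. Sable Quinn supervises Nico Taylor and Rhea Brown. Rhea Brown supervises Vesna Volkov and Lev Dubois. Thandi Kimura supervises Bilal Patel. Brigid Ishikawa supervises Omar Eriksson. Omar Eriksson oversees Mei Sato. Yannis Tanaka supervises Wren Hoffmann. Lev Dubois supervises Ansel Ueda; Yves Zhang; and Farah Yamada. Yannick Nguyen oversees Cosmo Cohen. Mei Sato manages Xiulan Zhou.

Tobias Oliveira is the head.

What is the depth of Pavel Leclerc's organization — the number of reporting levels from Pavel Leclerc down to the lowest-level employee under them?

The longest chain under Pavel Leclerc runs Pavel Leclerc → Yael Wang → Brigid Ishikawa → Omar Eriksson → Mei Sato → Xiulan Zhou, which is 5 levels below Pavel Leclerc.

5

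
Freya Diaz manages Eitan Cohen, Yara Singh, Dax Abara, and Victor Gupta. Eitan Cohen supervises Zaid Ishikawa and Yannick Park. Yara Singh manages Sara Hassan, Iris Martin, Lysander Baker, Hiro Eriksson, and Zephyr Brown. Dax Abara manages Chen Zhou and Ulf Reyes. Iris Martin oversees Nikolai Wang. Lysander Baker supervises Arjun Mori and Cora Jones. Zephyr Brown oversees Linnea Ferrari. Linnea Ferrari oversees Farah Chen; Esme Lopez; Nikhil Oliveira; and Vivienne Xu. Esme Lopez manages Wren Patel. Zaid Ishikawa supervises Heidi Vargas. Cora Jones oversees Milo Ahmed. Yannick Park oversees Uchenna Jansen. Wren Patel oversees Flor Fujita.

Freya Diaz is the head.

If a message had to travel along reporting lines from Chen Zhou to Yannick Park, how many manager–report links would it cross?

4

Chen Zhou is 2 levels below Freya Diaz, and Yannick Park is 2 levels below Freya Diaz (their lowest common manager). The shortest path runs up from Chen Zhou to Freya Diaz and back down to Yannick Park: 2 + 2 = 4 links.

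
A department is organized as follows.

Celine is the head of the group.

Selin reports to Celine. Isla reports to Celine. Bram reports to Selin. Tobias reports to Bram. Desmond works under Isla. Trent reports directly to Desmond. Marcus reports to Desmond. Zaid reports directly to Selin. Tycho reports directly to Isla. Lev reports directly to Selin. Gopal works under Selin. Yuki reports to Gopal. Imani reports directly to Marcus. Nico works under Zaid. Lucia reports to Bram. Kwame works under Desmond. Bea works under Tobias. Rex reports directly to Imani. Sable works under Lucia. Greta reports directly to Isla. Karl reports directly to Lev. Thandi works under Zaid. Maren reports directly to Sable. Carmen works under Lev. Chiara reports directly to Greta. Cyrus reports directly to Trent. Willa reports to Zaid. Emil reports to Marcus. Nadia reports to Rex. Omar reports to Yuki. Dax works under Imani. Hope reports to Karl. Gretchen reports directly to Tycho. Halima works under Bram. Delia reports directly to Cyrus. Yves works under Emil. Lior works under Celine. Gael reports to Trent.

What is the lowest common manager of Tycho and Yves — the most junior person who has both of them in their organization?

Tycho's chain of managers is Isla, Celine. Yves's chain of managers is Emil, Marcus, Desmond, Isla, Celine. The first manager that appears in both chains is Isla.

Isla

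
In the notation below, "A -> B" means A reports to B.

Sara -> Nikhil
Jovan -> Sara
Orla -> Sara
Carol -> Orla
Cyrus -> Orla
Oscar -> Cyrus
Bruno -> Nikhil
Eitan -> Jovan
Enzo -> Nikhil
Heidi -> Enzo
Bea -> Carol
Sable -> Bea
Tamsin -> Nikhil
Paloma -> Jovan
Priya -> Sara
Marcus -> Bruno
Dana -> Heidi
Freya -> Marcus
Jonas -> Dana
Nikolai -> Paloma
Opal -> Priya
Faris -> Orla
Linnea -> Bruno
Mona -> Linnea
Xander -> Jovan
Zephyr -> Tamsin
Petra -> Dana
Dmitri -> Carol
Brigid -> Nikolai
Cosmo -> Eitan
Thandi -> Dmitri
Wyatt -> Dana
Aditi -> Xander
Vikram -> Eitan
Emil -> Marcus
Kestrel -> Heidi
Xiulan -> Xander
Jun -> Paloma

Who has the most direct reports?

Direct-report counts: Nikhil has 4; Tamsin has 1; Enzo has 1; Heidi has 2; Dana has 3; Bruno has 2; Linnea has 1; Marcus has 2; Sara has 3; Priya has 1; Orla has 3; Cyrus has 1; Carol has 2; Dmitri has 1; Bea has 1; Jovan has 3; Xander has 2; Paloma has 2; Nikolai has 1; Eitan has 2. The largest is 4, held by Nikhil.

Nikhil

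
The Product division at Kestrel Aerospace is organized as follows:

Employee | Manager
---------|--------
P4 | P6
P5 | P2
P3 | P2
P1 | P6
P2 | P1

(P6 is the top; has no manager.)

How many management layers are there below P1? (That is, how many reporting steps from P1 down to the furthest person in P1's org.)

The longest chain under P1 runs P1 → P2 → P3, which is 2 levels below P1.

2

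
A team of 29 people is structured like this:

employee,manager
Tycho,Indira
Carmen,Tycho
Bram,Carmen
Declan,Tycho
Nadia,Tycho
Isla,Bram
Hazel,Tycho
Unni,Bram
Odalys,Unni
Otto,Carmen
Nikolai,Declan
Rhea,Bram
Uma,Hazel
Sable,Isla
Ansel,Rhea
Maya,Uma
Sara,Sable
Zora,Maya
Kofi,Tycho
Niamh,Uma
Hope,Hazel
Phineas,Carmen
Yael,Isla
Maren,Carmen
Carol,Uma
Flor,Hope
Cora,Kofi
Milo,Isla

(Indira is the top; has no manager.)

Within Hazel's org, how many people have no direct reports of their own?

4

The people in Hazel's organization with no one reporting to them are Flor, Carol, Niamh, Zora. That is 4.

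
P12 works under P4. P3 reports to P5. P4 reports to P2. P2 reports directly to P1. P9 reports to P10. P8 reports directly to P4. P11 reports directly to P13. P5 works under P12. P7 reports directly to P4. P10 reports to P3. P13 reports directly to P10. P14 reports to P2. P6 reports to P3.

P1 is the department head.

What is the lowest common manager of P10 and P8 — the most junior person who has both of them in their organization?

P10's chain of managers is P3, P5, P12, P4, P2, P1. P8's chain of managers is P4, P2, P1. The first manager that appears in both chains is P4.

P4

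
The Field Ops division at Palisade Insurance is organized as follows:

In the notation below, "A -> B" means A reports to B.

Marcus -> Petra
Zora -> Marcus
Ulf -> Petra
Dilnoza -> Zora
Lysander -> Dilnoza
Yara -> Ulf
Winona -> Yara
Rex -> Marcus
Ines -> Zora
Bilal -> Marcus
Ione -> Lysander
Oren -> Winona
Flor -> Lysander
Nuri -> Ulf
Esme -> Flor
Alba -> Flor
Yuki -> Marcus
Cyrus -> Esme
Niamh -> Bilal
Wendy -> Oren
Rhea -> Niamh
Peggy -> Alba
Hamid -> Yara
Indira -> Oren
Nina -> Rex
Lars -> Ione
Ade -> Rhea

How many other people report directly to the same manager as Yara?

Yara reports to Ulf. Ulf's other direct reports are Nuri — 1 peer.

1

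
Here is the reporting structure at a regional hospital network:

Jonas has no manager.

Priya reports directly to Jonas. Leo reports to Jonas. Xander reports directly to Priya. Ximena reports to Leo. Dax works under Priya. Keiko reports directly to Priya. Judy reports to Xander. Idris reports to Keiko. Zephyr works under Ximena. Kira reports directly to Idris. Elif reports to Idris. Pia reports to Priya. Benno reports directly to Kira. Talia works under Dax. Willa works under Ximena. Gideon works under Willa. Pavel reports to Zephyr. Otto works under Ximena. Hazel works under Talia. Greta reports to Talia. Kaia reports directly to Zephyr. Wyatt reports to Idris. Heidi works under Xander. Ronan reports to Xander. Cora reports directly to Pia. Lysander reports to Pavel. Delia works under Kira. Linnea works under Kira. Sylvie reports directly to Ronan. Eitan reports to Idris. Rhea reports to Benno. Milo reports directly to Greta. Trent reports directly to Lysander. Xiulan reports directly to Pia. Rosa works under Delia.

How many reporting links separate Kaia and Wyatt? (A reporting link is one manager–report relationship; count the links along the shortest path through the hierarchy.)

Kaia is 4 levels below Jonas, and Wyatt is 4 levels below Jonas (their lowest common manager). The shortest path runs up from Kaia to Jonas and back down to Wyatt: 4 + 4 = 8 links.

8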